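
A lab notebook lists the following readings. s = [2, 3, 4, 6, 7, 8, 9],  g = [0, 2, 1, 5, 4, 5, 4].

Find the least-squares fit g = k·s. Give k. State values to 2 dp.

From the data, Σs·s = 259.
Right-hand side: Σs·g = 144.
k = 144/259 = 0.555985.

k = 0.56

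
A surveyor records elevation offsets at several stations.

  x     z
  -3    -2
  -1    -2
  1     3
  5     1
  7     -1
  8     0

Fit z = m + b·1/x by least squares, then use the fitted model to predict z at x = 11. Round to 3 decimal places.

ẑ = 0.014

The normal equations are: 6·m + (113/840)·b = -1;  (113/840)·m + (1543249/705600)·b = 601/105.
(Σ1 = 6, Σ1/x = 113/840, Σ1/x·1/x = 1543249/705600, Σz = -1, Σ1/x·z = 601/105.)
det = 6·(1543249/705600) − (113/840)² = 369869/28224.
m = ((-1)·(1543249/705600) − (113/840)·(601/105))/(369869/28224) = -2086553/9246725; b = (6·(601/105) − (113/840)·(-1))/(369869/28224) = 4865448/1849345.
At x = 11: ẑ = (-2086553/9246725)·(1) + (4865448/1849345)·(1/11) = 1375157/101713975.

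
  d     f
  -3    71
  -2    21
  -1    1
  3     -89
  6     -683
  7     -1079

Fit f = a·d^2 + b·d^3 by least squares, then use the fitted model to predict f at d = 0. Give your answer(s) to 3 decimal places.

With design matrix A, AᵀA = [[3876, 24550]; [24550, 165828]] and Aᵀf = [-77536, -522114]ᵀ.
Determinant 3876·165828 − 24550² = 40046828.
a = ((-77536)·165828 − 24550·(-522114))/40046828 = -9935277/10011707; b = (3876·(-522114) − 24550·(-77536))/40046828 = -30051266/10011707.
At d = 0: f̂ = (-9935277/10011707)·(0) + (-30051266/10011707)·(0) = 0.

f̂ = 0.000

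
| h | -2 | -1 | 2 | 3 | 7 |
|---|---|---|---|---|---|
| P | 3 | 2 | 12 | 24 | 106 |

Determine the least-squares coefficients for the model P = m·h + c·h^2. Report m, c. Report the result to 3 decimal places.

m = 2.111, c = 1.866

With design matrix M, MᵀM = [[67, 369]; [369, 2515]] and MᵀP = [830, 5472]ᵀ.
det = 67·2515 − 369² = 32344.
m = (830·2515 − 369·5472)/32344 = 34141/16172; c = (67·5472 − 369·830)/32344 = 30177/16172.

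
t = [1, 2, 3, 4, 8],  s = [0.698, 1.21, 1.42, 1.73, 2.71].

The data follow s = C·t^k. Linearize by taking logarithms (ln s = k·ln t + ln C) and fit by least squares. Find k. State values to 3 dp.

Taking logs, ln s = k·ln t + ln C, so regress ln s on ln t.
Sums: Σln t = 5.2575, Σ(ln t)² = 7.9333, Σln s = 1.7268, Σln t·ln s = 3.3503.
Normal system: [[7.9333, 5.2575]; [5.2575, 5]]·[k, ln C]ᵀ = [3.3503, 1.7268]ᵀ.
Solving (det = 12.0252): k = 0.63807, ln C = -0.32557.

k = 0.638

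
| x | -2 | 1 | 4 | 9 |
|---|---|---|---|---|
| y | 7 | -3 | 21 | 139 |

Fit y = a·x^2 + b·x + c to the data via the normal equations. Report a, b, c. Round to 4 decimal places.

Sums needed: Σx^2·x^2 = 6834, Σx^2·x = 786, Σx^2 = 102, Σx·x = 102, Σx = 12, Σ1 = 4.
For Mᵀy: Σx^2·y = 11620, Σx·y = 1318, Σy = 164.
So MᵀM·[a, b, c]ᵀ = Mᵀy: [[6834, 786, 102]; [786, 102, 12]; [102, 12, 4]]·[a, b, c]ᵀ = [11620, 1318, 164]ᵀ.
Row-reducing yields a = 5246/2721, b = -4099/2721, c = -3305/907.

a = 1.9280, b = -1.5064, c = -3.6439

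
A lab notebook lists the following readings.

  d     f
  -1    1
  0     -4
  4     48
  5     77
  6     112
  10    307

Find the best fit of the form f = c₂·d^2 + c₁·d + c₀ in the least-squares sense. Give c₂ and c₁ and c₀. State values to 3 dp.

c₂ = 3.025, c₁ = 0.743, c₀ = -2.537

From the data, Σd^2·d^2 = 12178, Σd^2·d = 1404, Σd^2 = 178, Σd·d = 178, Σd = 24, Σ1 = 6.
Moment sums: Σd^2·f = 37426, Σd·f = 4318, Σf = 541.
Solving the 3×3 system (Gaussian elimination) gives c₂ = 393437/130076, c₁ = 48325/65038, c₀ = -330045/130076.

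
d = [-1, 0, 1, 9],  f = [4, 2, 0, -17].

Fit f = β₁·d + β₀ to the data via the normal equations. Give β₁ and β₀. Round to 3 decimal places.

β₁ = -2.108, β₀ = 1.992

The normal system XᵀX·[β₁, β₀]ᵀ = Xᵀf is [[83, 9]; [9, 4]]·[β₁, β₀]ᵀ = [-157, -11]ᵀ.
det = 83·4 − 9² = 251.
β₁ = ((-157)·4 − 9·(-11))/251 = -529/251; β₀ = (83·(-11) − 9·(-157))/251 = 500/251.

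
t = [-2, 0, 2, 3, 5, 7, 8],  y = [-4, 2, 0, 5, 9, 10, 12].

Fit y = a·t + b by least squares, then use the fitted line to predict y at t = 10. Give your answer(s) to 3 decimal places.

ŷ = 15.194

Sums needed: Σt·t = 155, Σt = 23, Σ1 = 7.
Right-hand side: Σt·y = 234, Σy = 34.
So AᵀA·[a, b]ᵀ = Aᵀy: [[155, 23]; [23, 7]]·[a, b]ᵀ = [234, 34]ᵀ.
Eliminating b: 7·(row 1) − 23·(row 2) gives 556·a = 7·234 − 23·34 = 856, so a = 214/139.
Then b = (34 − 23·(214/139))/7 = -28/139.
At t = 10: ŷ = (214/139)·(10) + (-28/139)·(1) = 2112/139.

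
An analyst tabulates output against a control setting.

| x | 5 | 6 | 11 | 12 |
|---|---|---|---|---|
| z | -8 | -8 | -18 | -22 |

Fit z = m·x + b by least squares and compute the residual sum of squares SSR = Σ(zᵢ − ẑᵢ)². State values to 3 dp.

SSR = 4.000

With design matrix M, MᵀM = [[326, 34]; [34, 4]] and Mᵀz = [-550, -56]ᵀ.
Δ = 326·4 − 34² = 148.
m = ((-550)·4 − 34·(-56))/148 = -2; b = (326·(-56) − 34·(-550))/148 = 3.
Residuals: -1, 1, 1, -1; SSR = 4.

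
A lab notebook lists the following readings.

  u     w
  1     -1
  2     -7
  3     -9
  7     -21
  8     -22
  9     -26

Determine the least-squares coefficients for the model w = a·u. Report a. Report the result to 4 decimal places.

a = -2.8798

From the data, Σu·u = 208.
Right-hand side: Σu·w = -599.
a = (-599)/208 = -2.87981.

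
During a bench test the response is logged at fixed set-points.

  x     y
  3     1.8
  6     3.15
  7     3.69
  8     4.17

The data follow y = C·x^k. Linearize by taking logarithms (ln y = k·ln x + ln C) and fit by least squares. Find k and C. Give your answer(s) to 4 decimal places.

k = 0.8498, C = 0.7032

Let Y = ln y. Fitting Y = k·ln x + ln C by least squares:
Sums: Σln x = 6.9157, Σ(ln x)² = 12.5280, Σln y = 4.4687, Σln x·ln y = 8.2115.
Normal system: [[12.5280, 6.9157]; [6.9157, 4]]·[k, ln C]ᵀ = [8.2115, 4.4687]ᵀ.
Slope k = (n·Σln x·ln y − Σln x·Σln y)/(n·Σ(ln x)² − (Σln x)²) = (4·8.2115 − 6.9157·4.4687)/2.2847 = 0.84979; ln C = (Σln y − k·Σln x)/n = -0.35205, so C = exp(-0.35205) = 0.70324.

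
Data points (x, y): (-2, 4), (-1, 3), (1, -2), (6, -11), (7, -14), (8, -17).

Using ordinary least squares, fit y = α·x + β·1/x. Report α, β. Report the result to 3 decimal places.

α = -2.004, β = -0.405

The normal system MᵀM·[α, β]ᵀ = Mᵀy is [[155, 6]; [6, 65305/28224]]·[α, β]ᵀ = [-313, -311/24]ᵀ.
Eliminating β: (65305/28224)·(row 1) − 6·(row 2) gives (9106211/28224)·α = (65305/28224)·(-313) − 6·(-311/24) = -18246049/28224, so α = -18246049/9106211.
Then β = ((-311/24) − 6·(-18246049/9106211))/(65305/28224) = -3684408/9106211.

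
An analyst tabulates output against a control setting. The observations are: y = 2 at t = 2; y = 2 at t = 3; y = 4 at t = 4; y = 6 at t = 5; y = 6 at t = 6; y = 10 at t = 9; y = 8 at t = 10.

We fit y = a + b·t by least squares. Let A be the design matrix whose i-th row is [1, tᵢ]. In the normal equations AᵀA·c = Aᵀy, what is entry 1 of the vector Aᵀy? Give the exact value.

Entry 1 ↔ basis 1, so (Aᵀy)_{1} = Σᵢ yᵢ = (1)·(2) + (1)·(2) + (1)·(4) + (1)·(6) + (1)·(6) + (1)·(10) + (1)·(8) = 38.

38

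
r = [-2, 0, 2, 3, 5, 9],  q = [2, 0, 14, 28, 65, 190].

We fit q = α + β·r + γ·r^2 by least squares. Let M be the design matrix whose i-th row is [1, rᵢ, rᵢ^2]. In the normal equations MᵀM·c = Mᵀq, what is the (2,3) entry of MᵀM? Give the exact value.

Row 2 ↔ basis r, column 3 ↔ basis r^2, so (MᵀM)_{2,3} = Σᵢ (r)·(r^2) = (-2)·(4) + (0)·(0) + (2)·(4) + (3)·(9) + (5)·(25) + (9)·(81) = 881.

881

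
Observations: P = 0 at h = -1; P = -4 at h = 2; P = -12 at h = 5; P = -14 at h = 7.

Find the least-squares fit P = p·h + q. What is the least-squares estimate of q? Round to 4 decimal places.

q = -1.4422

XᵀX·[p, q]ᵀ = XᵀP reads: 79·p + 13·q = -166;  13·p + 4·q = -30.
(Σh·h = 79, Σh = 13, Σ1 = 4, Σh·P = -166, ΣP = -30.)
Eliminating q: 4·(row 1) − 13·(row 2) gives 147·p = 4·(-166) − 13·(-30) = -274, so p = -274/147.
Then q = ((-30) − 13·(-274/147))/4 = -212/147.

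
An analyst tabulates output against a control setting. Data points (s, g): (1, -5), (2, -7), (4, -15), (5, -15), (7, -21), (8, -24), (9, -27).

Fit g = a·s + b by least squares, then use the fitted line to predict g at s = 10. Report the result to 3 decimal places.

From the data, Σs·s = 240, Σs = 36, Σ1 = 7.
For Aᵀg: Σs·g = -736, Σg = -114.
Δ = 240·7 − 36² = 384.
a = ((-736)·7 − 36·(-114))/384 = -131/48; b = (240·(-114) − 36·(-736))/384 = -9/4.
At s = 10: ĝ = (-131/48)·(10) + (-9/4)·(1) = -709/24.

ĝ = -29.542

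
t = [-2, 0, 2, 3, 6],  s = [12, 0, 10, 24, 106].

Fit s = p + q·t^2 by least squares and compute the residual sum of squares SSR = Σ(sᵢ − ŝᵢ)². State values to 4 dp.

Entries of XᵀX: Σ1 = 5, Σt^2 = 53, Σt^2·t^2 = 1409.
Right-hand side: Σs = 152, Σt^2·s = 4120.
So XᵀX·[p, q]ᵀ = Xᵀs: [[5, 53]; [53, 1409]]·[p, q]ᵀ = [152, 4120]ᵀ.
Eliminating q: 1409·(row 1) − 53·(row 2) gives 4236·p = 1409·152 − 53·4120 = -4192, so p = -1048/1059.
Then q = (4120 − 53·(-1048/1059))/1409 = 3136/1059.
Residuals: 404/353, 1048/1059, -302/353, -1760/1059, 406/1059; SSR = 6280/1059.

SSR = 5.9301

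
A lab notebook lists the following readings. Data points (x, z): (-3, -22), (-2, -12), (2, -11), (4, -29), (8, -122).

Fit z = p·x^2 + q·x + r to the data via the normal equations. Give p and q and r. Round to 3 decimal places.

p = -1.944, q = 0.702, r = -2.744

The normal equations are: 4465·p + 549·q + 97·r = -8562;  549·p + 97·q + 9·r = -1024;  97·p + 9·q + 5·r = -196.
(Σx^2·x^2 = 4465, Σx^2·x = 549, Σx^2 = 97, Σx·x = 97, Σx = 9, Σ1 = 5, Σx^2·z = -8562, Σx·z = -1024, Σz = -196.)
Solving the 3×3 system (Gaussian elimination) gives p = -83299/42842, q = 15047/21421, r = -117575/42842.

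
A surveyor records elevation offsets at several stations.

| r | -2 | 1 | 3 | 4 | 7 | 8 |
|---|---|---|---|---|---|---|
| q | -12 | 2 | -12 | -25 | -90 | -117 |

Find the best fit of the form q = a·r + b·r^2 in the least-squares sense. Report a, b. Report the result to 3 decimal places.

Setting ∂/∂a … = 0 gives: 143·a + 939·b = -1676;  939·a + 6851·b = -12452.
(Σr·r = 143, Σr·r^2 = 939, Σr^2·r^2 = 6851, Σr·q = -1676, Σr^2·q = -12452.)
Eliminating b: 6851·(row 1) − 939·(row 2) gives 97972·a = 6851·(-1676) − 939·(-12452) = 210152, so a = 52538/24493.
Then b = ((-12452) − 939·(52538/24493))/6851 = -51718/24493.

a = 2.145, b = -2.112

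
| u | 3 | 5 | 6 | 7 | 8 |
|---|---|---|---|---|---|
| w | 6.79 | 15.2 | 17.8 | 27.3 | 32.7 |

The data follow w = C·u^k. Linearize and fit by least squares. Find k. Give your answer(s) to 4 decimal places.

Linearized form: ln w = k·ln u + ln C. From the 5 transformed points,
Σln u = 8.5252, Σ(ln u)² = 15.1183, Σln w = 14.3102, Σln u·ln w = 25.3296.
Normal system: [[15.1183, 8.5252]; [8.5252, 5]]·[k, ln C]ᵀ = [25.3296, 14.3102]ᵀ.
Δ = 15.1183·5 − (8.5252)² = 2.9130; k = (25.3296·5 − 8.5252·14.3102)/2.9130 = 1.59671, ln C = (15.1183·14.3102 − 8.5252·25.3296)/2.9130 = 0.13960.

k = 1.5967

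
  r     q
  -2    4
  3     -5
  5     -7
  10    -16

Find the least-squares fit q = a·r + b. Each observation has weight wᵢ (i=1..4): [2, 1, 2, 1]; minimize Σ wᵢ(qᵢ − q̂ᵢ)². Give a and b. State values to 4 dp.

XᵀWX·[a, b]ᵀ = XᵀWq reads: 167·a + 19·b = -261;  19·a + 6·b = -27.
Determinant 167·6 − 19² = 641.
a = ((-261)·6 − 19·(-27))/641 = -1053/641; b = (167·(-27) − 19·(-261))/641 = 450/641.

a = -1.6427, b = 0.7020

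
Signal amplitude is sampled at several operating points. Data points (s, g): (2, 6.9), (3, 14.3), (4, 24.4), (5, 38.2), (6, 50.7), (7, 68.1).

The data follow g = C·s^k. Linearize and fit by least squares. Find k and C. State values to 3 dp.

k = 1.833, C = 1.931

Taking logs, ln g = k·ln s + ln C, so regress ln g on ln s.
Sums: Σln s = 8.5252, Σ(ln s)² = 13.1965, Σln g = 19.5761, Σln s·ln g = 29.8009.
Normal system: [[13.1965, 8.5252]; [8.5252, 6]]·[k, ln C]ᵀ = [29.8009, 19.5761]ᵀ.
Slope k = (n·Σln s·ln g − Σln s·Σln g)/(n·Σ(ln s)² − (Σln s)²) = (6·29.8009 − 8.5252·19.5761)/6.5005 = 1.83312; ln C = (Σln g − k·Σln s)/n = 0.65807, so C = exp(0.65807) = 1.93107.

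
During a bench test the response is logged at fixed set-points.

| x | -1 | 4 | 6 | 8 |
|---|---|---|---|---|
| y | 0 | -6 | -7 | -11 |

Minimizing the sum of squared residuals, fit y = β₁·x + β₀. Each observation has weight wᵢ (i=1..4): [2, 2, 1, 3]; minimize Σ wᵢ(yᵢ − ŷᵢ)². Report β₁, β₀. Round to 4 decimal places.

β₁ = -1.2000, β₀ = -1.1000

Sums needed: Σwᵢ·x·x = 262, Σwᵢ·x = 36, Σwᵢ·1 = 8.
And Σwᵢ·x·y = -354, Σwᵢ·y = -52.
MᵀWM·[β₁, β₀]ᵀ = MᵀWy becomes [[262, 36]; [36, 8]]·[β₁, β₀]ᵀ = [-354, -52]ᵀ.
Eliminating β₀: 8·(row 1) − 36·(row 2) gives 800·β₁ = 8·(-354) − 36·(-52) = -960, so β₁ = -6/5.
Then β₀ = ((-52) − 36·(-6/5))/8 = -11/10.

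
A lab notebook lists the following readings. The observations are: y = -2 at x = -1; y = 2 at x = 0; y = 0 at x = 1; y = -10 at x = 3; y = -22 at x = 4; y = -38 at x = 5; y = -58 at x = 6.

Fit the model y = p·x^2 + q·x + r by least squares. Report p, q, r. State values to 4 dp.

MᵀM·[p, q, r]ᵀ = Mᵀy reads: 2260·p + 432·q + 88·r = -3482;  432·p + 88·q + 18·r = -654;  88·p + 18·q + 7·r = -128.
(Σx^2·x^2 = 2260, Σx^2·x = 432, Σx^2 = 88, Σx·x = 88, Σx = 18, Σ1 = 7, Σx^2·y = -3482, Σx·y = -654, Σy = -128.)
Inverting the 3×3 Gram matrix, [p, q, r]ᵀ = [-3295/1694, 3057/1694, 1293/847]ᵀ.

p = -1.9451, q = 1.8046, r = 1.5266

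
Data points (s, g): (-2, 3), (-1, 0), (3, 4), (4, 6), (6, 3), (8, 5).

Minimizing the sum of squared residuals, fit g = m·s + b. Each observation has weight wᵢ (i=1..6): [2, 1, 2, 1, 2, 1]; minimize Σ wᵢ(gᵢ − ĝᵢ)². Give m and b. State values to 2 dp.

m = 0.24, b = 2.79

Compute the Gram sums: Σwᵢ·s·s = 179, Σwᵢ·s = 25, Σwᵢ·1 = 9.
Right-hand side: Σwᵢ·s·g = 112, Σwᵢ·g = 31.
So MᵀWM·[m, b]ᵀ = MᵀWg: [[179, 25]; [25, 9]]·[m, b]ᵀ = [112, 31]ᵀ.
Eliminating b: 9·(row 1) − 25·(row 2) gives 986·m = 9·112 − 25·31 = 233, so m = 233/986.
Then b = (31 − 25·(233/986))/9 = 2749/986.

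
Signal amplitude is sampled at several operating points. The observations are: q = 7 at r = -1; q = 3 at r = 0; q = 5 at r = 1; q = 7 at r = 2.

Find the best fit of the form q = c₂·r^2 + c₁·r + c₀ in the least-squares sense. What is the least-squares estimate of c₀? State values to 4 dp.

c₀ = 3.9000

Setting ∂/∂c₂ … = 0 gives: 18·c₂ + 8·c₁ + 6·c₀ = 40;  8·c₂ + 6·c₁ + 2·c₀ = 12;  6·c₂ + 2·c₁ + 4·c₀ = 22.
(Σr^2·r^2 = 18, Σr^2·r = 8, Σr^2 = 6, Σr·r = 6, Σr = 2, Σ1 = 4, Σr^2·q = 40, Σr·q = 12, Σq = 22.)
Solving the 3×3 system (Gaussian elimination) gives c₂ = 3/2, c₁ = -13/10, c₀ = 39/10.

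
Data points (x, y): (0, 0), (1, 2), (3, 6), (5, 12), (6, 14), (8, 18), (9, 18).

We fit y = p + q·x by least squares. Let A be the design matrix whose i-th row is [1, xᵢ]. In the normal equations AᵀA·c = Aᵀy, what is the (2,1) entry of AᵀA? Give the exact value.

32

Row 2 ↔ basis x, column 1 ↔ basis 1, so (AᵀA)_{2,1} = Σᵢ x = (0)·(1) + (1)·(1) + (3)·(1) + (5)·(1) + (6)·(1) + (8)·(1) + (9)·(1) = 32.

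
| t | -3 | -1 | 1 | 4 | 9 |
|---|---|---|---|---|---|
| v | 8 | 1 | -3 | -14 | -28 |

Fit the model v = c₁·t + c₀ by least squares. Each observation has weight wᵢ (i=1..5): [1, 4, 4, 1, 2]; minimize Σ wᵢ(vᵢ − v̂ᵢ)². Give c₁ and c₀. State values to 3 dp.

The normal equations are: 195·c₁ + 19·c₀ = -600;  19·c₁ + 12·c₀ = -70.
det = 195·12 − 19² = 1979.
c₁ = ((-600)·12 − 19·(-70))/1979 = -5870/1979; c₀ = (195·(-70) − 19·(-600))/1979 = -2250/1979.

c₁ = -2.966, c₀ = -1.137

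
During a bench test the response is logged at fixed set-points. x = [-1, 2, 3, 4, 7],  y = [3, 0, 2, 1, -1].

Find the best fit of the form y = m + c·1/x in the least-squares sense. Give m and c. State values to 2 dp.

m = 1.08, c = -1.71

The normal equations are: 5·m + (19/84)·c = 5;  (19/84)·m + (10189/7056)·c = -187/84.
Δ = 5·(10189/7056) − (19/84)² = 6323/882.
m = (5·(10189/7056) − (19/84)·(-187/84))/(6323/882) = 27249/25292; c = (5·(-187/84) − (19/84)·5)/(6323/882) = -10815/6323.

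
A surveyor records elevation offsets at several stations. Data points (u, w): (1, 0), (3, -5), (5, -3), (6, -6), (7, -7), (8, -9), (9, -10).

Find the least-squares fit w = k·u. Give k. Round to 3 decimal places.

k = -1.045

Setting ∂/∂k … = 0 gives: 265·k = -277.
(Σu·u = 265, Σu·w = -277.)
Hence k = -277 / 265 ≈ -1.04528.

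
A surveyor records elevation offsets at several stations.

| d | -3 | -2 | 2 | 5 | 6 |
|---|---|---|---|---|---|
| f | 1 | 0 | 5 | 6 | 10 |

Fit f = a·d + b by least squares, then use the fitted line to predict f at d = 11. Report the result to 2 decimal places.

From the data, Σd·d = 78, Σd = 8, Σ1 = 5.
Moment sums: Σd·f = 97, Σf = 22.
det = 78·5 − 8² = 326.
a = (97·5 − 8·22)/326 = 309/326; b = (78·22 − 8·97)/326 = 470/163.
At d = 11: f̂ = (309/326)·(11) + (470/163)·(1) = 4339/326.

f̂ = 13.31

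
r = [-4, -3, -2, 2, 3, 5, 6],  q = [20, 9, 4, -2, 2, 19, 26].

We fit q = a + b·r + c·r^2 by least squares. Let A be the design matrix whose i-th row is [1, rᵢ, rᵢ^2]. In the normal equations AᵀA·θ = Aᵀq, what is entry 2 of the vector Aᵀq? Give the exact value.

138

Entry 2 ↔ basis r, so (Aᵀq)_{2} = Σᵢ (r)·qᵢ = (-4)·(20) + (-3)·(9) + (-2)·(4) + (2)·(-2) + (3)·(2) + (5)·(19) + (6)·(26) = 138.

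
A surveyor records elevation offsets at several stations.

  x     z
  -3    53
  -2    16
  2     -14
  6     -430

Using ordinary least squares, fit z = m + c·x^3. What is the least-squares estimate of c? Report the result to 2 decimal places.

With design matrix A, AᵀA = [[4, 189]; [189, 47513]] and Aᵀz = [-375, -94551]ᵀ.
Eliminating c: 47513·(row 1) − 189·(row 2) gives 154331·m = 47513·(-375) − 189·(-94551) = 52764, so m = 52764/154331.
Then c = ((-94551) − 189·(52764/154331))/47513 = -307329/154331.

c = -1.99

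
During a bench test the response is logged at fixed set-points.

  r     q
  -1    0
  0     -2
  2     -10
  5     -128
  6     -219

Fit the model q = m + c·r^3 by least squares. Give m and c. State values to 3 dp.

Entries of AᵀA: Σ1 = 5, Σr^3 = 348, Σr^3·r^3 = 62346.
Moment sums: Σq = -359, Σr^3·q = -63384.
So AᵀA·[m, c]ᵀ = Aᵀq: [[5, 348]; [348, 62346]]·[m, c]ᵀ = [-359, -63384]ᵀ.
Δ = 5·62346 − 348² = 190626.
m = ((-359)·62346 − 348·(-63384))/190626 = -54097/31771; c = (5·(-63384) − 348·(-359))/190626 = -31998/31771.

m = -1.703, c = -1.007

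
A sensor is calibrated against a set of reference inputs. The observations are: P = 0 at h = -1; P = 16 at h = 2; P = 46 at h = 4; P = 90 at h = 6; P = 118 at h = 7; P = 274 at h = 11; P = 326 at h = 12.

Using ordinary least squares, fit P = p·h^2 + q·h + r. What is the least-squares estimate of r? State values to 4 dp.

r = 1.5187

Normal-equation sums: Σh^2·h^2 = 39347, Σh^2·h = 3689, Σh^2 = 371, Σh·h = 371, Σh = 41, Σ1 = 7.
Moment sums: Σh^2·P = 89920, Σh·P = 8508, ΣP = 870.
AᵀA·[p, q, r]ᵀ = AᵀP becomes [[39347, 3689, 371]; [3689, 371, 41]; [371, 41, 7]]·[p, q, r]ᵀ = [89920, 8508, 870]ᵀ.
Inverting the 3×3 Gram matrix, [p, q, r]ᵀ = [122462/60711, 46967/17346, 8781/5782]ᵀ.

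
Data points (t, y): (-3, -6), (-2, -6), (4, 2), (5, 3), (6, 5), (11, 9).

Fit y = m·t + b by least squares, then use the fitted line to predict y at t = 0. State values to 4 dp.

From the data, Σt·t = 211, Σt = 21, Σ1 = 6.
Moment sums: Σt·y = 182, Σy = 7.
det = 211·6 − 21² = 825.
m = (182·6 − 21·7)/825 = 63/55; b = (211·7 − 21·182)/825 = -469/165.
At t = 0: ŷ = (63/55)·(0) + (-469/165)·(1) = -469/165.

ŷ = -2.8424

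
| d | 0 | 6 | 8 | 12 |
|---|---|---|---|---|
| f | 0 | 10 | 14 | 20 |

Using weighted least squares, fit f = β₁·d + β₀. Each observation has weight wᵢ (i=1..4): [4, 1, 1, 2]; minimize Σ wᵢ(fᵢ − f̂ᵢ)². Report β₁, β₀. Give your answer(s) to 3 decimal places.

β₁ = 1.677, β₀ = 0.034

Compute the Gram sums: Σwᵢ·d·d = 388, Σwᵢ·d = 38, Σwᵢ·1 = 8.
And Σwᵢ·d·f = 652, Σwᵢ·f = 64.
Eliminating β₀: 8·(row 1) − 38·(row 2) gives 1660·β₁ = 8·652 − 38·64 = 2784, so β₁ = 696/415.
Then β₀ = (64 − 38·(696/415))/8 = 14/415.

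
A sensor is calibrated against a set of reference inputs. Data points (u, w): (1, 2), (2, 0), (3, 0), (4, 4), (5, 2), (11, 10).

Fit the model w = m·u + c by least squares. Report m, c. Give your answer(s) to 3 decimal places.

m = 0.947, c = -1.105

From the data, Σu·u = 176, Σu = 26, Σ1 = 6.
For Mᵀw: Σu·w = 138, Σw = 18.
So MᵀM·[m, c]ᵀ = Mᵀw: [[176, 26]; [26, 6]]·[m, c]ᵀ = [138, 18]ᵀ.
Δ = 176·6 − 26² = 380.
m = (138·6 − 26·18)/380 = 18/19; c = (176·18 − 26·138)/380 = -21/19.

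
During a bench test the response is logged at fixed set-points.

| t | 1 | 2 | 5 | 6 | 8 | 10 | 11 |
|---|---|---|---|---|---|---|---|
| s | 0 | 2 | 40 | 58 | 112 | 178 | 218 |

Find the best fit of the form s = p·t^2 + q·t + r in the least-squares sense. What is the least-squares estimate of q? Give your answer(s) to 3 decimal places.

Compute the Gram sums: Σt^2·t^2 = 30675, Σt^2·t = 3193, Σt^2 = 351, Σt·t = 351, Σt = 43, Σ1 = 7.
Right-hand side: Σt^2·s = 54442, Σt·s = 5626, Σs = 608.
Solving the 3×3 system (Gaussian elimination) gives p = 11037/5579, q = -195367/106001, r = -15436/15143.

q = -1.843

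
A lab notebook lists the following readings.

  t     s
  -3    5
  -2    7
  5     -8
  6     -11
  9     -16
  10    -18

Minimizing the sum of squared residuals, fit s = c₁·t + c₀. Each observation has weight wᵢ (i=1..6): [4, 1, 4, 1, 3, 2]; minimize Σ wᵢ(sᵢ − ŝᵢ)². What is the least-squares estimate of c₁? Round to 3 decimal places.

The normal system MᵀWM·[c₁, c₀]ᵀ = MᵀWs is [[619, 59]; [59, 15]]·[c₁, c₀]ᵀ = [-1092, -100]ᵀ.
Eliminating c₀: 15·(row 1) − 59·(row 2) gives 5804·c₁ = 15·(-1092) − 59·(-100) = -10480, so c₁ = -2620/1451.
Then c₀ = ((-100) − 59·(-2620/1451))/15 = 632/1451.

c₁ = -1.806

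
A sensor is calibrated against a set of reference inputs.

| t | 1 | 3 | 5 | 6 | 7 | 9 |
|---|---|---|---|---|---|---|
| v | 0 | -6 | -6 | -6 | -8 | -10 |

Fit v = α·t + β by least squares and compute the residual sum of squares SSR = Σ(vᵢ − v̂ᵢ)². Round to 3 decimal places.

Compute the Gram sums: Σt·t = 201, Σt = 31, Σ1 = 6.
Moment sums: Σt·v = -230, Σv = -36.
AᵀA·[α, β]ᵀ = Aᵀv becomes [[201, 31]; [31, 6]]·[α, β]ᵀ = [-230, -36]ᵀ.
Eliminating β: 6·(row 1) − 31·(row 2) gives 245·α = 6·(-230) − 31·(-36) = -264, so α = -264/245.
Then β = ((-36) − 31·(-264/245))/6 = -106/245.
Residuals: 74/49, -572/245, -44/245, 44/49, -6/245, 32/245; SSR = 2104/245.

SSR = 8.588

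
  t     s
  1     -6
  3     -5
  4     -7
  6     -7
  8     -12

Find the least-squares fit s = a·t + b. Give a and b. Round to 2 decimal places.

The normal equations are: 126·a + 22·b = -187;  22·a + 5·b = -37.
Determinant 126·5 − 22² = 146.
a = ((-187)·5 − 22·(-37))/146 = -121/146; b = (126·(-37) − 22·(-187))/146 = -274/73.

a = -0.83, b = -3.75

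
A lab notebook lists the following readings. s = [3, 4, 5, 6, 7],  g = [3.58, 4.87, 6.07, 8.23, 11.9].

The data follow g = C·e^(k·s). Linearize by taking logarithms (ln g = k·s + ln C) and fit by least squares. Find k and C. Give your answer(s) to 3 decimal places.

k = 0.293, C = 1.471

Let Y = ln g. Fitting Y = k·s + ln C by least squares:
XᵀX = [[135.0000, 25.0000]; [25.0000, 5]], rhs = [49.1577, 9.2461]ᵀ  (here Σs = 25.0000, Σ(s)² = 135.0000, Σln g = 9.2461, Σs·ln g = 49.1577).
Solving (det = 50.0000): k = 0.29270, ln C = 0.38571, so C = exp(0.38571) = 1.47065.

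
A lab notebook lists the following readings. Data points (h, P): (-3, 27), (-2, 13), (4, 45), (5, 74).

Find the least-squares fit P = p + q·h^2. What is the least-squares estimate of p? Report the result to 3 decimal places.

Forming XᵀX = [[4, 54]; [54, 978]] and XᵀP = [159, 2865]ᵀ gives XᵀX·[p, q]ᵀ = XᵀP.
Δ = 4·978 − 54² = 996.
p = (159·978 − 54·2865)/996 = 66/83; q = (4·2865 − 54·159)/996 = 479/166.

p = 0.795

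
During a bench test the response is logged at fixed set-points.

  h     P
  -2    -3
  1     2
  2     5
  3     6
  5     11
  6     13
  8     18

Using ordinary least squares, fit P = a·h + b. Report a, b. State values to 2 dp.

Entries of MᵀM: Σh·h = 143, Σh = 23, Σ1 = 7.
Right-hand side: Σh·P = 313, ΣP = 52.
MᵀM·[a, b]ᵀ = MᵀP becomes [[143, 23]; [23, 7]]·[a, b]ᵀ = [313, 52]ᵀ.
Δ = 143·7 − 23² = 472.
a = (313·7 − 23·52)/472 = 995/472; b = (143·52 − 23·313)/472 = 237/472.

a = 2.11, b = 0.50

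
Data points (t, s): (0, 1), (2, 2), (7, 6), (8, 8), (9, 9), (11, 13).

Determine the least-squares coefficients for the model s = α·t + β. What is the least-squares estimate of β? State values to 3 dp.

With design matrix A, AᵀA = [[319, 37]; [37, 6]] and Aᵀs = [334, 39]ᵀ.
Δ = 319·6 − 37² = 545.
α = (334·6 − 37·39)/545 = 561/545; β = (319·39 − 37·334)/545 = 83/545.

β = 0.152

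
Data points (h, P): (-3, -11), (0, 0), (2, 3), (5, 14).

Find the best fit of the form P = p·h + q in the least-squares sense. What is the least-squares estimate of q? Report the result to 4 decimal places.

Forming AᵀA = [[38, 4]; [4, 4]] and AᵀP = [109, 6]ᵀ gives AᵀA·[p, q]ᵀ = AᵀP.
Eliminating q: 4·(row 1) − 4·(row 2) gives 136·p = 4·109 − 4·6 = 412, so p = 103/34.
Then q = (6 − 4·(103/34))/4 = -26/17.

q = -1.5294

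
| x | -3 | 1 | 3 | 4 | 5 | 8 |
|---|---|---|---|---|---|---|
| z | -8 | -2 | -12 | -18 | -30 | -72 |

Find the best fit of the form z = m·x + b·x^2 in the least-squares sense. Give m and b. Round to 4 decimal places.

Sums needed: Σx·x = 124, Σx·x^2 = 702, Σx^2·x^2 = 5140.
Moment sums: Σx·z = -812, Σx^2·z = -5828.
MᵀM·[m, b]ᵀ = Mᵀz becomes [[124, 702]; [702, 5140]]·[m, b]ᵀ = [-812, -5828]ᵀ.
Δ = 124·5140 − 702² = 144556.
m = ((-812)·5140 − 702·(-5828))/144556 = -20606/36139; b = (124·(-5828) − 702·(-812))/144556 = -38162/36139.

m = -0.5702, b = -1.0560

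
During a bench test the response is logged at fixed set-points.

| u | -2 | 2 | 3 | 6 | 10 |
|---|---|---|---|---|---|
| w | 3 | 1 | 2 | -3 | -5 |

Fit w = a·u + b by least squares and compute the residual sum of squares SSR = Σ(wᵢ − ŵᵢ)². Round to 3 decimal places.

Sums needed: Σu·u = 153, Σu = 19, Σ1 = 5.
And Σu·w = -66, Σw = -2.
Normal equations: [[153, 19]; [19, 5]]·[a, b]ᵀ = [-66, -2]ᵀ.
Eliminating b: 5·(row 1) − 19·(row 2) gives 404·a = 5·(-66) − 19·(-2) = -292, so a = -73/101.
Then b = ((-2) − 19·(-73/101))/5 = 237/101.
Residuals: -80/101, 10/101, 184/101, -102/101, -12/101; SSR = 504/101.

SSR = 4.990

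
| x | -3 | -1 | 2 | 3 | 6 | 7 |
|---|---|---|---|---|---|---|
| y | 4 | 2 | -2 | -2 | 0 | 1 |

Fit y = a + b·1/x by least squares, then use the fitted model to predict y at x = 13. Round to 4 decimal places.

ŷ = 0.1583

The normal equations are: 6·a + (-4/21)·b = 3;  (-4/21)·a + (149/98)·b = -34/7.
Eliminating b: (149/98)·(row 1) − (-4/21)·(row 2) gives (4007/441)·a = (149/98)·3 − (-4/21)·(-34/7) = 1069/294, so a = 3207/8014.
Then b = ((-34/7) − (-4/21)·(3207/8014))/(149/98) = -12600/4007.
At x = 13: ŷ = (3207/8014)·(1) + (-12600/4007)·(1/13) = 16491/104182.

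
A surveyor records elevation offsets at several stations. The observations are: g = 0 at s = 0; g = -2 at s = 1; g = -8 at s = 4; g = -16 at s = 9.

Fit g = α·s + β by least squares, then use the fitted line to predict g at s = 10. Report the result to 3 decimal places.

Normal-equation sums: Σs·s = 98, Σs = 14, Σ1 = 4.
For Xᵀg: Σs·g = -178, Σg = -26.
Normal equations: [[98, 14]; [14, 4]]·[α, β]ᵀ = [-178, -26]ᵀ.
Eliminating β: 4·(row 1) − 14·(row 2) gives 196·α = 4·(-178) − 14·(-26) = -348, so α = -87/49.
Then β = ((-26) − 14·(-87/49))/4 = -2/7.
At s = 10: ĝ = (-87/49)·(10) + (-2/7)·(1) = -884/49.

ĝ = -18.041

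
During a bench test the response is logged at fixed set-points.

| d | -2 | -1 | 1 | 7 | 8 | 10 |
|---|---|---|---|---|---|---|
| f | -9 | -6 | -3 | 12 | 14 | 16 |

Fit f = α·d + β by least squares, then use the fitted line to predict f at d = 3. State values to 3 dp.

Setting ∂/∂α … = 0 gives: 219·α + 23·β = 377;  23·α + 6·β = 24.
(Σd·d = 219, Σd = 23, Σ1 = 6, Σd·f = 377, Σf = 24.)
Eliminating β: 6·(row 1) − 23·(row 2) gives 785·α = 6·377 − 23·24 = 1710, so α = 342/157.
Then β = (24 − 23·(342/157))/6 = -683/157.
At d = 3: f̂ = (342/157)·(3) + (-683/157)·(1) = 343/157.

f̂ = 2.185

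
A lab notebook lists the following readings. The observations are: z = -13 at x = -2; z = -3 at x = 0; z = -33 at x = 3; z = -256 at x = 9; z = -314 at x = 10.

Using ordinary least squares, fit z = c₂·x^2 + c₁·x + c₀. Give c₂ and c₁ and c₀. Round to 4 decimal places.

From the data, Σx^2·x^2 = 16658, Σx^2·x = 1748, Σx^2 = 194, Σx·x = 194, Σx = 20, Σ1 = 5.
Right-hand side: Σx^2·z = -52485, Σx·z = -5517, Σz = -619.
Normal equations: [[16658, 1748, 194]; [1748, 194, 20]; [194, 20, 5]]·[c₂, c₁, c₀]ᵀ = [-52485, -5517, -619]ᵀ.
Row-reducing yields c₂ = -241231/80106, c₁ = -80051/80106, c₀ = -39526/13351.

c₂ = -3.0114, c₁ = -0.9993, c₀ = -2.9605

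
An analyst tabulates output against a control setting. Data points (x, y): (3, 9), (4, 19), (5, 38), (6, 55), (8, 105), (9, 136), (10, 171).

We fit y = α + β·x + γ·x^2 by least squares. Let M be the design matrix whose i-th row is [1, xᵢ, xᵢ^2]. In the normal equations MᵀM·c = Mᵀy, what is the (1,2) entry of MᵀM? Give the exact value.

Row 1 ↔ basis 1, column 2 ↔ basis x, so (MᵀM)_{1,2} = Σᵢ x = (1)·(3) + (1)·(4) + (1)·(5) + (1)·(6) + (1)·(8) + (1)·(9) + (1)·(10) = 45.

45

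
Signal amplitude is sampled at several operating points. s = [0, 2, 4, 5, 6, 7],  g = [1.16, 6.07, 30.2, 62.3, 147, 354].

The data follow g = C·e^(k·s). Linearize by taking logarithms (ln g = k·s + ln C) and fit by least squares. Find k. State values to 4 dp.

k = 0.8094

Linearized form: ln g = k·s + ln C. From the 6 transformed points,
Σs = 24.0000, Σ(s)² = 130.0000, Σln g = 20.3513, Σs·ln g = 108.9256.
Equations: 130.0000·k + 24.0000·ln C = 108.9256;  24.0000·k + 6·ln C = 20.3513.
Solving (det = 204.0000): k = 0.80942, ln C = 0.15420.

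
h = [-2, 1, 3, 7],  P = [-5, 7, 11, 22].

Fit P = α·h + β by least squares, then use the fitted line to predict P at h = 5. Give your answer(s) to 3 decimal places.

P̂ = 16.807

Sums needed: Σh·h = 63, Σh = 9, Σ1 = 4.
Right-hand side: Σh·P = 204, ΣP = 35.
MᵀM·[α, β]ᵀ = MᵀP becomes [[63, 9]; [9, 4]]·[α, β]ᵀ = [204, 35]ᵀ.
Eliminating β: 4·(row 1) − 9·(row 2) gives 171·α = 4·204 − 9·35 = 501, so α = 167/57.
Then β = (35 − 9·(167/57))/4 = 41/19.
At h = 5: P̂ = (167/57)·(5) + (41/19)·(1) = 958/57.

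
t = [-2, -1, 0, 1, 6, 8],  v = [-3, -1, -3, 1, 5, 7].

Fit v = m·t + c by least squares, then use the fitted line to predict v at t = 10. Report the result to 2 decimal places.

v̂ = 9.00

Entries of AᵀA: Σt·t = 106, Σt = 12, Σ1 = 6.
And Σt·v = 94, Σv = 6.
Δ = 106·6 − 12² = 492.
m = (94·6 − 12·6)/492 = 1; c = (106·6 − 12·94)/492 = -1.
At t = 10: v̂ = (1)·(10) + (-1)·(1) = 9.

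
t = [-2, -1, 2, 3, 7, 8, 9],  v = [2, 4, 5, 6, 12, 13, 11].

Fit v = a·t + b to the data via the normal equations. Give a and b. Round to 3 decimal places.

Forming XᵀX = [[212, 26]; [26, 7]] and Xᵀv = [307, 53]ᵀ gives XᵀX·[a, b]ᵀ = Xᵀv.
Determinant 212·7 − 26² = 808.
a = (307·7 − 26·53)/808 = 771/808; b = (212·53 − 26·307)/808 = 1627/404.

a = 0.954, b = 4.027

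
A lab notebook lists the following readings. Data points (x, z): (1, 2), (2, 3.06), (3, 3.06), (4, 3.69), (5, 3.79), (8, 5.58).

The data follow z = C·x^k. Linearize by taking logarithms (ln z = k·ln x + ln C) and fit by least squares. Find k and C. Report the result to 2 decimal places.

k = 0.45, C = 2.02

Taking logs, ln z = k·ln x + ln C, so regress ln z on ln x.
XᵀX = [[10.5236, 6.8669]; [6.8669, 6]], rhs = [9.5332, 7.2872]ᵀ  (here Σln x = 6.8669, Σ(ln x)² = 10.5236, Σln z = 7.2872, Σln x·ln z = 9.5332).
Solving (det = 15.9867): k = 0.44780, ln C = 0.70202, so C = exp(0.70202) = 2.01782.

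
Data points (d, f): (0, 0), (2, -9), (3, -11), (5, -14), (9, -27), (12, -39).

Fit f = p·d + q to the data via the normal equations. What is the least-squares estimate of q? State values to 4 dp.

q = -0.8233

The normal equations are: 263·p + 31·q = -832;  31·p + 6·q = -100.
(Σd·d = 263, Σd = 31, Σ1 = 6, Σd·f = -832, Σf = -100.)
Determinant 263·6 − 31² = 617.
p = ((-832)·6 − 31·(-100))/617 = -1892/617; q = (263·(-100) − 31·(-832))/617 = -508/617.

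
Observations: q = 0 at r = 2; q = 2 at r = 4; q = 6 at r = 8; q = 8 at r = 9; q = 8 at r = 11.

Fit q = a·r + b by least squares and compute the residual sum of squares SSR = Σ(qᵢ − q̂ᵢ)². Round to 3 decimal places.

Compute the Gram sums: Σr·r = 286, Σr = 34, Σ1 = 5.
Right-hand side: Σr·q = 216, Σq = 24.
XᵀX·[a, b]ᵀ = Xᵀq becomes [[286, 34]; [34, 5]]·[a, b]ᵀ = [216, 24]ᵀ.
Eliminating b: 5·(row 1) − 34·(row 2) gives 274·a = 5·216 − 34·24 = 264, so a = 132/137.
Then b = (24 − 34·(132/137))/5 = -240/137.
Residuals: -24/137, -14/137, 6/137, 148/137, -116/137; SSR = 264/137.

SSR = 1.927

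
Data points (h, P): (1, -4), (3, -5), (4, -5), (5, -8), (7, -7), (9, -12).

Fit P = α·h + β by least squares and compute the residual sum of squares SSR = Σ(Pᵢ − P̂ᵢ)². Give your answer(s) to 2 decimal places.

SSR = 7.78

Entries of MᵀM: Σh·h = 181, Σh = 29, Σ1 = 6.
For MᵀP: Σh·P = -236, ΣP = -41.
det = 181·6 − 29² = 245.
α = ((-236)·6 − 29·(-41))/245 = -227/245; β = (181·(-41) − 29·(-236))/245 = -577/245.
Residuals: -176/245, 33/245, 52/49, -248/245, 451/245, -64/49; SSR = 1906/245.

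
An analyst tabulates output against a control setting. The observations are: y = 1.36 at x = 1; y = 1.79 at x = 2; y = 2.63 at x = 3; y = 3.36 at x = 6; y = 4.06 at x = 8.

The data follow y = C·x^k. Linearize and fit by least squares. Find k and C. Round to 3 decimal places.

Taking logs, ln y = k·ln x + ln C, so regress ln y on ln x.
Σln x = 5.6630, Σ(ln x)² = 9.2219, Σln y = 4.4698, Σln x·ln y = 6.5511.
Equations: 9.2219·k + 5.6630·ln C = 6.5511;  5.6630·k + 5·ln C = 4.4698.
Δ = 9.2219·5 − (5.6630)² = 14.0403; k = (6.5511·5 − 5.6630·4.4698)/14.0403 = 0.53012, ln C = (9.2219·4.4698 − 5.6630·6.5511)/14.0403 = 0.29355, so C = exp(0.29355) = 1.34118.

k = 0.530, C = 1.341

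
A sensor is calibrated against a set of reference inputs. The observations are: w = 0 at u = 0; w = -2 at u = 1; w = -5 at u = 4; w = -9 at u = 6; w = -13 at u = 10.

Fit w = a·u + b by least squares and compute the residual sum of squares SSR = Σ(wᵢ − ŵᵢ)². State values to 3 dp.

Entries of XᵀX: Σu·u = 153, Σu = 21, Σ1 = 5.
Moment sums: Σu·w = -206, Σw = -29.
Normal equations: [[153, 21]; [21, 5]]·[a, b]ᵀ = [-206, -29]ᵀ.
det = 153·5 − 21² = 324.
a = ((-206)·5 − 21·(-29))/324 = -421/324; b = (153·(-29) − 21·(-206))/324 = -37/108.
Residuals: 37/108, -29/81, 175/324, -31/36, 109/324; SSR = 451/324.

SSR = 1.392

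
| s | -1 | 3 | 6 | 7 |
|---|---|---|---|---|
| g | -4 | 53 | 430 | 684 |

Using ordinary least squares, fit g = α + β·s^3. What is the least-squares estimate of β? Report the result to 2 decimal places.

β = 2.00

Sums needed: Σ1 = 4, Σs^3 = 585, Σs^3·s^3 = 165035.
For Mᵀg: Σg = 1163, Σs^3·g = 328927.
Eliminating β: 165035·(row 1) − 585·(row 2) gives 317915·α = 165035·1163 − 585·328927 = -486590, so α = -7486/4891.
Then β = (328927 − 585·(-7486/4891))/165035 = 635353/317915.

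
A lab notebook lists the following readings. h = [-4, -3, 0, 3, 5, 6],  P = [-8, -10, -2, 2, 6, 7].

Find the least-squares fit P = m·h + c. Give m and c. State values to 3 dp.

XᵀX·[m, c]ᵀ = XᵀP reads: 95·m + 7·c = 140;  7·m + 6·c = -5.
Eliminating c: 6·(row 1) − 7·(row 2) gives 521·m = 6·140 − 7·(-5) = 875, so m = 875/521.
Then c = ((-5) − 7·(875/521))/6 = -1455/521.

m = 1.679, c = -2.793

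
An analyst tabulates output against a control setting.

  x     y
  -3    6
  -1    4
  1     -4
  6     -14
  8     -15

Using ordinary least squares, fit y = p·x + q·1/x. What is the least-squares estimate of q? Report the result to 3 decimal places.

q = -1.995

Forming MᵀM = [[111, 5]; [5, 1241/576]] and Mᵀy = [-230, -341/24]ᵀ gives MᵀM·[p, q]ᵀ = Mᵀy.
Determinant 111·(1241/576) − 5² = 41117/192.
p = ((-230)·(1241/576) − 5·(-341/24))/(41117/192) = -244510/123351; q = (111·(-341/24) − 5·(-230))/(41117/192) = -82008/41117.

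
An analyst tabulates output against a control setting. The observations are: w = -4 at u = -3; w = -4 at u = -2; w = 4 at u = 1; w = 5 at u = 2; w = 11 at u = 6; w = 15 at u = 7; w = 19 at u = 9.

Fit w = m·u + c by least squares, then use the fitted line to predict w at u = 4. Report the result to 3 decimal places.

Sums needed: Σu·u = 184, Σu = 20, Σ1 = 7.
Moment sums: Σu·w = 376, Σw = 46.
det = 184·7 − 20² = 888.
m = (376·7 − 20·46)/888 = 214/111; c = (184·46 − 20·376)/888 = 118/111.
At u = 4: ŵ = (214/111)·(4) + (118/111)·(1) = 974/111.

ŵ = 8.775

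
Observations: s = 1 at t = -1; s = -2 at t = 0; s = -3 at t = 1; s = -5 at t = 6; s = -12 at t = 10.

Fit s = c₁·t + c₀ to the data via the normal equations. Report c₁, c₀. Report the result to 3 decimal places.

Sums needed: Σt·t = 138, Σt = 16, Σ1 = 5.
Right-hand side: Σt·s = -154, Σs = -21.
Δ = 138·5 − 16² = 434.
c₁ = ((-154)·5 − 16·(-21))/434 = -1; c₀ = (138·(-21) − 16·(-154))/434 = -1.

c₁ = -1.000, c₀ = -1.000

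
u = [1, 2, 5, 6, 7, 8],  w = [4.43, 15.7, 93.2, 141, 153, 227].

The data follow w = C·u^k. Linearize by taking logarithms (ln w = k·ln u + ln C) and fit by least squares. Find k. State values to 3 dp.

With ln wᵢ as the transformed response and ln uᵢ as the regressor:
Σln u = 8.1197, Σ(ln u)² = 14.3918, Σln w = 24.1810, Σln u·ln w = 39.1437.
Equations: 14.3918·k + 8.1197·ln C = 39.1437;  8.1197·k + 6·ln C = 24.1810.
Slope k = (n·Σln u·ln w − Σln u·Σln w)/(n·Σ(ln u)² − (Σln u)²) = (6·39.1437 − 8.1197·24.1810)/20.4213 = 1.88628; ln C = (Σln w − k·Σln u)/n = 1.47748.

k = 1.886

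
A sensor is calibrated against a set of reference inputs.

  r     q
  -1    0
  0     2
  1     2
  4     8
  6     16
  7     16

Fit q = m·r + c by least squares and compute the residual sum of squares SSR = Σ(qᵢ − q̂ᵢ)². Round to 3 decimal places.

SSR = 10.261

From the data, Σr·r = 103, Σr = 17, Σ1 = 6.
Right-hand side: Σr·q = 242, Σq = 44.
So XᵀX·[m, c]ᵀ = Xᵀq: [[103, 17]; [17, 6]]·[m, c]ᵀ = [242, 44]ᵀ.
det = 103·6 − 17² = 329.
m = (242·6 − 17·44)/329 = 704/329; c = (103·44 − 17·242)/329 = 418/329.
Residuals: 286/329, 240/329, -464/329, -86/47, 622/329, -82/329; SSR = 3376/329.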